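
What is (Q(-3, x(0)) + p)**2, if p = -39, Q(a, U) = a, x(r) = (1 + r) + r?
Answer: 1764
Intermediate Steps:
x(r) = 1 + 2*r
(Q(-3, x(0)) + p)**2 = (-3 - 39)**2 = (-42)**2 = 1764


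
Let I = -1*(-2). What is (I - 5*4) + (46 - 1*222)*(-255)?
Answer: 44862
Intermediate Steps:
I = 2
(I - 5*4) + (46 - 1*222)*(-255) = (2 - 5*4) + (46 - 1*222)*(-255) = (2 - 20) + (46 - 222)*(-255) = -18 - 176*(-255) = -18 + 44880 = 44862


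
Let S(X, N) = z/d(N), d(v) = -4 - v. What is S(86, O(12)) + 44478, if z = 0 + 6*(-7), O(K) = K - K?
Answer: 88977/2 ≈ 44489.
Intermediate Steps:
O(K) = 0
z = -42 (z = 0 - 42 = -42)
S(X, N) = -42/(-4 - N)
S(86, O(12)) + 44478 = 42/(4 + 0) + 44478 = 42/4 + 44478 = 42*(¼) + 44478 = 21/2 + 44478 = 88977/2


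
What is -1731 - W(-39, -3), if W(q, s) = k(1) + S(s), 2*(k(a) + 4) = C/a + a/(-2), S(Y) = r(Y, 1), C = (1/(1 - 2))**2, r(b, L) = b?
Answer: -6897/4 ≈ -1724.3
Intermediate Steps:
C = 1 (C = (1/(-1))**2 = (-1)**2 = 1)
S(Y) = Y
k(a) = -4 + 1/(2*a) - a/4 (k(a) = -4 + (1/a + a/(-2))/2 = -4 + (1/a + a*(-1/2))/2 = -4 + (1/a - a/2)/2 = -4 + (1/(2*a) - a/4) = -4 + 1/(2*a) - a/4)
W(q, s) = -15/4 + s (W(q, s) = (1/4)*(2 - 1*1*(16 + 1))/1 + s = (1/4)*1*(2 - 1*1*17) + s = (1/4)*1*(2 - 17) + s = (1/4)*1*(-15) + s = -15/4 + s)
-1731 - W(-39, -3) = -1731 - (-15/4 - 3) = -1731 - 1*(-27/4) = -1731 + 27/4 = -6897/4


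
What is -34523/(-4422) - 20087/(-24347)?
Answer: 929356195/107662434 ≈ 8.6321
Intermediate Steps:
-34523/(-4422) - 20087/(-24347) = -34523*(-1/4422) - 20087*(-1/24347) = 34523/4422 + 20087/24347 = 929356195/107662434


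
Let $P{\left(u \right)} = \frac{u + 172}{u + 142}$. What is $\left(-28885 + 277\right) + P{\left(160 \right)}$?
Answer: $- \frac{4319642}{151} \approx -28607.0$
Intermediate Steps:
$P{\left(u \right)} = \frac{172 + u}{142 + u}$
$\left(-28885 + 277\right) + P{\left(160 \right)} = \left(-28885 + 277\right) + \frac{172 + 160}{142 + 160} = -28608 + \frac{1}{302} \cdot 332 = -28608 + \frac{166}{151} = - \frac{4319642}{151}$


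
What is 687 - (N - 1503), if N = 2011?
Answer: 179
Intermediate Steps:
687 - (N - 1503) = 687 - (2011 - 1503) = 687 - 1*508 = 687 - 508 = 179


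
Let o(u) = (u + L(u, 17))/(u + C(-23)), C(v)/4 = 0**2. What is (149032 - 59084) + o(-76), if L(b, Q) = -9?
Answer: 6836133/76 ≈ 89949.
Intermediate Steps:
C(v) = 0 (C(v) = 4*0**2 = 4*0 = 0)
o(u) = (-9 + u)/u (o(u) = (u - 9)/(u + 0) = (-9 + u)/u)
(149032 - 59084) + o(-76) = (149032 - 59084) + (-9 - 76)/(-76) = 89948 - 1/76*(-85) = 89948 + 85/76 = 6836133/76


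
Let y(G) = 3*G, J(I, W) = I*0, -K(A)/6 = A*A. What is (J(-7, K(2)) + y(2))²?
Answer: 36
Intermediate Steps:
K(A) = -6*A² (K(A) = -6*A*A = -6*A²)
J(I, W) = 0
(J(-7, K(2)) + y(2))² = (0 + 3*2)² = (0 + 6)² = 6² = 36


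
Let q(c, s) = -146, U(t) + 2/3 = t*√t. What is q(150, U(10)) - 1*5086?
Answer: -5232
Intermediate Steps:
U(t) = -⅔ + t^(3/2) (U(t) = -⅔ + t*√t = -⅔ + t^(3/2))
q(150, U(10)) - 1*5086 = -146 - 1*5086 = -146 - 5086 = -5232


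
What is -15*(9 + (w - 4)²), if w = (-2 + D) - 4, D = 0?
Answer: -1635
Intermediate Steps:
w = -6 (w = (-2 + 0) - 4 = -2 - 4 = -6)
-15*(9 + (w - 4)²) = -15*(9 + (-6 - 4)²) = -15*(9 + (-10)²) = -15*(9 + 100) = -15*109 = -1635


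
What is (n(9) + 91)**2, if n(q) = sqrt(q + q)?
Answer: 8299 + 546*sqrt(2) ≈ 9071.2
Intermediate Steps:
n(q) = sqrt(2)*sqrt(q) (n(q) = sqrt(2*q) = sqrt(2)*sqrt(q))
(n(9) + 91)**2 = (sqrt(2)*sqrt(9) + 91)**2 = (sqrt(2)*3 + 91)**2 = (3*sqrt(2) + 91)**2 = (91 + 3*sqrt(2))**2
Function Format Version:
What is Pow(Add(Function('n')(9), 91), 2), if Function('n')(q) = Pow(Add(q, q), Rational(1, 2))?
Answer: Add(8299, Mul(546, Pow(2, Rational(1, 2)))) ≈ 9071.2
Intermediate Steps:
Function('n')(q) = Mul(Pow(2, Rational(1, 2)), Pow(q, Rational(1, 2))) (Function('n')(q) = Pow(Mul(2, q), Rational(1, 2)) = Mul(Pow(2, Rational(1, 2)), Pow(q, Rational(1, 2))))
Pow(Add(Function('n')(9), 91), 2) = Pow(Add(Mul(Pow(2, Rational(1, 2)), Pow(9, Rational(1, 2))), 91), 2) = Pow(Add(Mul(Pow(2, Rational(1, 2)), 3), 91), 2) = Pow(Add(Mul(3, Pow(2, Rational(1, 2))), 91), 2) = Pow(Add(91, Mul(3, Pow(2, Rational(1, 2)))), 2)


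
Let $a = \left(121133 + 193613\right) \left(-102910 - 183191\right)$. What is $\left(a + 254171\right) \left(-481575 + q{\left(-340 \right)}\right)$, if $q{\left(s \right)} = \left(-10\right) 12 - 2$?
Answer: $43376280732323975$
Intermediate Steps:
$a = -90049145346$ ($a = 314746 \left(-286101\right) = -90049145346$)
$q{\left(s \right)} = -122$ ($q{\left(s \right)} = -120 - 2 = -122$)
$\left(a + 254171\right) \left(-481575 + q{\left(-340 \right)}\right) = \left(-90049145346 + 254171\right) \left(-481575 - 122\right) = \left(-90048891175\right) \left(-481697\right) = 43376280732323975$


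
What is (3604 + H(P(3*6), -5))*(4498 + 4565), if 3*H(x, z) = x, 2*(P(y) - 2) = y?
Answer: 32696283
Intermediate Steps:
P(y) = 2 + y/2
H(x, z) = x/3
(3604 + H(P(3*6), -5))*(4498 + 4565) = (3604 + (2 + (3*6)/2)/3)*(4498 + 4565) = (3604 + (2 + (½)*18)/3)*9063 = (3604 + (2 + 9)/3)*9063 = (3604 + (⅓)*11)*9063 = (3604 + 11/3)*9063 = (10823/3)*9063 = 32696283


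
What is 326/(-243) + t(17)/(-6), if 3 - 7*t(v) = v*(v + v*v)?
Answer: 416555/3402 ≈ 122.44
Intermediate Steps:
t(v) = 3/7 - v*(v + v²)/7 (t(v) = 3/7 - v*(v + v*v)/7 = 3/7 - v*(v + v²)/7)
326/(-243) + t(17)/(-6) = 326/(-243) + (3/7 - ⅐*17² - ⅐*17³)/(-6) = 326*(-1/243) + (3/7 - ⅐*289 - ⅐*4913)*(-⅙) = -326/243 + (3/7 - 289/7 - 4913/7)*(-⅙) = -326/243 - 5199/7*(-⅙) = -326/243 + 1733/14 = 416555/3402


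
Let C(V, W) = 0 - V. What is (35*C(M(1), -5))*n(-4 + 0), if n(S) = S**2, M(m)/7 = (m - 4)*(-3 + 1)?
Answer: -23520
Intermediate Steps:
M(m) = 56 - 14*m (M(m) = 7*((m - 4)*(-3 + 1)) = 7*((-4 + m)*(-2)) = 7*(8 - 2*m) = 56 - 14*m)
C(V, W) = -V
(35*C(M(1), -5))*n(-4 + 0) = (35*(-(56 - 14*1)))*(-4 + 0)**2 = (35*(-(56 - 14)))*(-4)**2 = (35*(-1*42))*16 = (35*(-42))*16 = -1470*16 = -23520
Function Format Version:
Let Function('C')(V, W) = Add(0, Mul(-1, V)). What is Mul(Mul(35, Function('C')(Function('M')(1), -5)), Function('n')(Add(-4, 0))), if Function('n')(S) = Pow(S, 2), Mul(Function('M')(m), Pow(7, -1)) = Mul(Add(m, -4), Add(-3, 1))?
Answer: -23520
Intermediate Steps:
Function('M')(m) = Add(56, Mul(-14, m)) (Function('M')(m) = Mul(7, Mul(Add(m, -4), Add(-3, 1))) = Mul(7, Mul(Add(-4, m), -2)) = Mul(7, Add(8, Mul(-2, m))) = Add(56, Mul(-14, m)))
Function('C')(V, W) = Mul(-1, V)
Mul(Mul(35, Function('C')(Function('M')(1), -5)), Function('n')(Add(-4, 0))) = Mul(Mul(35, Mul(-1, Add(56, Mul(-14, 1)))), Pow(Add(-4, 0), 2)) = Mul(Mul(35, Mul(-1, Add(56, -14))), Pow(-4, 2)) = Mul(Mul(35, Mul(-1, 42)), 16) = Mul(Mul(35, -42), 16) = Mul(-1470, 16) = -23520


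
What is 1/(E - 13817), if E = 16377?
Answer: 1/2560 ≈ 0.00039063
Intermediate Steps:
1/(E - 13817) = 1/(16377 - 13817) = 1/2560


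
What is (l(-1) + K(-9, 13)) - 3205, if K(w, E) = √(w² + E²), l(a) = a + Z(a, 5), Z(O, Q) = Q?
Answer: -3201 + 5*√10 ≈ -3185.2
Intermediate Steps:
l(a) = 5 + a (l(a) = a + 5 = 5 + a)
K(w, E) = √(E² + w²)
(l(-1) + K(-9, 13)) - 3205 = ((5 - 1) + √(13² + (-9)²)) - 3205 = (4 + √(169 + 81)) - 3205 = (4 + √250) - 3205 = (4 + 5*√10) - 3205 = -3201 + 5*√10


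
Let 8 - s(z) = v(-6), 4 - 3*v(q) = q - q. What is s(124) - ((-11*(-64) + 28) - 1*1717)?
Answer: 2975/3 ≈ 991.67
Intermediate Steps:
v(q) = 4/3 (v(q) = 4/3 - (q - q)/3 = 4/3 - ⅓*0 = 4/3 + 0 = 4/3)
s(z) = 20/3 (s(z) = 8 - 1*4/3 = 8 - 4/3 = 20/3)
s(124) - ((-11*(-64) + 28) - 1*1717) = 20/3 - ((-11*(-64) + 28) - 1*1717) = 20/3 - ((704 + 28) - 1717) = 20/3 - (732 - 1717) = 20/3 - 1*(-985) = 20/3 + 985 = 2975/3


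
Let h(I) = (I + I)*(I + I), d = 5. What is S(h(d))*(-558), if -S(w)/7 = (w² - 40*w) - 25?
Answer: 23338350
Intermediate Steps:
h(I) = 4*I² (h(I) = (2*I)*(2*I) = 4*I²)
S(w) = 175 - 7*w² + 280*w (S(w) = -7*((w² - 40*w) - 25) = -7*(-25 + w² - 40*w) = 175 - 7*w² + 280*w)
S(h(d))*(-558) = (175 - 7*(4*5²)² + 280*(4*5²))*(-558) = (175 - 7*(4*25)² + 280*(4*25))*(-558) = (175 - 7*100² + 280*100)*(-558) = (175 - 7*10000 + 28000)*(-558) = (175 - 70000 + 28000)*(-558) = -41825*(-558) = 23338350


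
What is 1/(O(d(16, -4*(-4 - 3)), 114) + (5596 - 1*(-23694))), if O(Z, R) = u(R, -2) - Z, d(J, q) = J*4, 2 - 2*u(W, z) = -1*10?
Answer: 1/29232 ≈ 3.4209e-5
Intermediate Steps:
u(W, z) = 6 (u(W, z) = 1 - (-1)*10/2 = 1 - 1/2*(-10) = 1 + 5 = 6)
d(J, q) = 4*J
O(Z, R) = 6 - Z
1/(O(d(16, -4*(-4 - 3)), 114) + (5596 - 1*(-23694))) = 1/((6 - 4*16) + (5596 - 1*(-23694))) = 1/((6 - 1*64) + (5596 + 23694)) = 1/((6 - 64) + 29290) = 1/(-58 + 29290) = 1/29232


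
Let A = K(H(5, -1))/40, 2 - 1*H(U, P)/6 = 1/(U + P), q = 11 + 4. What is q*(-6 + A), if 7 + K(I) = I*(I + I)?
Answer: -159/16 ≈ -9.9375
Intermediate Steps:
q = 15
H(U, P) = 12 - 6/(P + U) (H(U, P) = 12 - 6/(U + P) = 12 - 6/(P + U))
K(I) = -7 + 2*I**2 (K(I) = -7 + I*(I + I) = -7 + I*(2*I) = -7 + 2*I**2)
A = 427/80 (A = (-7 + 2*(6*(-1 + 2*(-1) + 2*5)/(-1 + 5))**2)/40 = (-7 + 2*(6*(-1 - 2 + 10)/4)**2)*(1/40) = (-7 + 2*(6*(1/4)*7)**2)*(1/40) = (-7 + 2*(21/2)**2)*(1/40) = (-7 + 2*(441/4))*(1/40) = (-7 + 441/2)*(1/40) = (427/2)*(1/40) = 427/80 ≈ 5.3375)
q*(-6 + A) = 15*(-6 + 427/80) = 15*(-53/80) = -159/16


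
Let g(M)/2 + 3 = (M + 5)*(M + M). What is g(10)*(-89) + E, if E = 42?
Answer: -52824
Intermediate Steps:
g(M) = -6 + 4*M*(5 + M) (g(M) = -6 + 2*((M + 5)*(M + M)) = -6 + 2*((5 + M)*(2*M)) = -6 + 2*(2*M*(5 + M)) = -6 + 4*M*(5 + M))
g(10)*(-89) + E = (-6 + 4*10**2 + 20*10)*(-89) + 42 = (-6 + 4*100 + 200)*(-89) + 42 = (-6 + 400 + 200)*(-89) + 42 = 594*(-89) + 42 = -52866 + 42 = -52824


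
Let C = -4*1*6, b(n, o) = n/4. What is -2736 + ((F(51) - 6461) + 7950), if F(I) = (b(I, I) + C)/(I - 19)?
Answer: -159661/128 ≈ -1247.4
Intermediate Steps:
b(n, o) = n/4 (b(n, o) = n*(¼) = n/4)
C = -24 (C = -4*6 = -24)
F(I) = (-24 + I/4)/(-19 + I) (F(I) = (I/4 - 24)/(I - 19) = (-24 + I/4)/(-19 + I))
-2736 + ((F(51) - 6461) + 7950) = -2736 + (((-96 + 51)/(4*(-19 + 51)) - 6461) + 7950) = -2736 + (((¼)*(-45)/32 - 6461) + 7950) = -2736 + (((¼)*(1/32)*(-45) - 6461) + 7950) = -2736 + ((-45/128 - 6461) + 7950) = -2736 + (-827053/128 + 7950) = -2736 + 190547/128 = -159661/128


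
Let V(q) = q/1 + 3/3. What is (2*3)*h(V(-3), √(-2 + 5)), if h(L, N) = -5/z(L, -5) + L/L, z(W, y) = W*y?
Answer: 3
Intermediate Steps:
V(q) = 1 + q (V(q) = q*1 + 3*(⅓) = q + 1 = 1 + q)
h(L, N) = 1 + 1/L (h(L, N) = -5*(-1/(5*L)) + L/L = -5*(-1/(5*L)) + 1 = -(-1)/L + 1 = 1/L + 1 = 1 + 1/L)
(2*3)*h(V(-3), √(-2 + 5)) = (2*3)*((1 + (1 - 3))/(1 - 3)) = 6*((1 - 2)/(-2)) = 6*(-½*(-1)) = 6*(½) = 3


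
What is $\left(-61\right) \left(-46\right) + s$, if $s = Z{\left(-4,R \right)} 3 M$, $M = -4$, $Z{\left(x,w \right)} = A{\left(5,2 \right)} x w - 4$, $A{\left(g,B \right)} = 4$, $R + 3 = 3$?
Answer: $2854$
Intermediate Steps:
$R = 0$ ($R = -3 + 3 = 0$)
$Z{\left(x,w \right)} = -4 + 4 w x$ ($Z{\left(x,w \right)} = 4 x w - 4 = 4 w x - 4 = -4 + 4 w x$)
$s = 48$ ($s = \left(-4 + 4 \cdot 0 \left(-4\right)\right) 3 \left(-4\right) = \left(-4 + 0\right) 3 \left(-4\right) = \left(-4\right) 3 \left(-4\right) = \left(-12\right) \left(-4\right) = 48$)
$\left(-61\right) \left(-46\right) + s = \left(-61\right) \left(-46\right) + 48 = 2806 + 48 = 2854$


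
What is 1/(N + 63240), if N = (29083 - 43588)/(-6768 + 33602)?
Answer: 26834/1696967655 ≈ 1.5813e-5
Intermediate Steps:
N = -14505/26834 ≈ -0.54055
1/(N + 63240) = 1/(-14505/26834 + 63240) = 1/(1696967655/26834) = 26834/1696967655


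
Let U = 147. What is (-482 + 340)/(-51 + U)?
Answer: -71/48 ≈ -1.4792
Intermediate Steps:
(-482 + 340)/(-51 + U) = (-482 + 340)/(-51 + 147) = -142/96 = -142*1/96 = -71/48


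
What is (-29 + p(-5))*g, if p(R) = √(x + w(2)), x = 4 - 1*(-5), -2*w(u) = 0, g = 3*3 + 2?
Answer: -286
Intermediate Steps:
g = 11 (g = 9 + 2 = 11)
w(u) = 0 (w(u) = -½*0 = 0)
x = 9 (x = 4 + 5 = 9)
p(R) = 3 (p(R) = √(9 + 0) = √9 = 3)
(-29 + p(-5))*g = (-29 + 3)*11 = -26*11 = -286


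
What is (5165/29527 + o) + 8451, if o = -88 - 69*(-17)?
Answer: 281574637/29527 ≈ 9536.2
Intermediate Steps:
o = 1085 (o = -88 + 1173 = 1085)
(5165/29527 + o) + 8451 = (5165/29527 + 1085) + 8451 = 32041960/29527 + 8451 = 281574637/29527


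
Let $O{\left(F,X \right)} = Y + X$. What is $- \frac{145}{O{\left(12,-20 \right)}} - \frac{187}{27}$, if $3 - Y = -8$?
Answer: $\frac{248}{27} \approx 9.1852$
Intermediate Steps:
$Y = 11$ ($Y = 3 - -8 = 3 + 8 = 11$)
$O{\left(F,X \right)} = 11 + X$
$- \frac{145}{O{\left(12,-20 \right)}} - \frac{187}{27} = - \frac{145}{11 - 20} - \frac{187}{27} = - \frac{145}{-9} - \frac{187}{27} = \left(-145\right) \left(- \frac{1}{9}\right) - \frac{187}{27} = \frac{145}{9} - \frac{187}{27} = \frac{248}{27}$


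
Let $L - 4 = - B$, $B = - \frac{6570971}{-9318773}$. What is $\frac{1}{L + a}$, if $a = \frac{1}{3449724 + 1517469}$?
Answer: $\frac{46288144014189}{152513304221126} \approx 0.3035$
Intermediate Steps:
$B = \frac{6570971}{9318773}$ ($B = \left(-6570971\right) \left(- \frac{1}{9318773}\right) = \frac{6570971}{9318773} \approx 0.70513$)
$a = \frac{1}{4967193} \approx 2.0132 \cdot 10^{-7}$
$L = \frac{30704121}{9318773}$ ($L = 4 - \frac{6570971}{9318773} = \frac{30704121}{9318773} \approx 3.2949$)
$\frac{1}{L + a} = \frac{1}{\frac{30704121}{9318773} + \frac{1}{4967193}} = \frac{1}{\frac{152513304221126}{46288144014189}} = \frac{46288144014189}{152513304221126}$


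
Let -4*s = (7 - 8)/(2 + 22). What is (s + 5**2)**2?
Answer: 5764801/9216 ≈ 625.52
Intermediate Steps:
s = 1/96 (s = -(7 - 8)/(4*(2 + 22)) = -(-1)/(4*24) = -1/4*(-1/24) = 1/96 ≈ 0.010417)
(s + 5**2)**2 = (1/96 + 5**2)**2 = (1/96 + 25)**2 = (2401/96)**2 = 5764801/9216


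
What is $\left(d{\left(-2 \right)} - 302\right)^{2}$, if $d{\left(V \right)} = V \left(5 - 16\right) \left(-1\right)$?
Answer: $104976$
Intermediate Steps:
$d{\left(V \right)} = 11 V$ ($d{\left(V \right)} = V \left(5 - 16\right) \left(-1\right) = V \left(-11\right) \left(-1\right) = - 11 V \left(-1\right) = 11 V$)
$\left(d{\left(-2 \right)} - 302\right)^{2} = \left(11 \left(-2\right) - 302\right)^{2} = \left(-22 - 302\right)^{2} = \left(-324\right)^{2} = 104976$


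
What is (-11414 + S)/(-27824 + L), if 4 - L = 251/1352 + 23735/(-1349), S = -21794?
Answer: 8652334912/7243957177 ≈ 1.1944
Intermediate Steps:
L = 39046513/1823848 (L = 4 - (251/1352 + 23735/(-1349)) = 4 - (251*(1/1352) + 23735*(-1/1349)) = 4 - (251/1352 - 23735/1349) = 4 - 1*(-31751121/1823848) = 4 + 31751121/1823848 = 39046513/1823848 ≈ 21.409)
(-11414 + S)/(-27824 + L) = (-11414 - 21794)/(-27824 + 39046513/1823848) = -33208/(-50707700239/1823848) = -33208*(-1823848/50707700239) = 8652334912/7243957177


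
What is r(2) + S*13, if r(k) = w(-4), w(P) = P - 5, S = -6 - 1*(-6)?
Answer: -9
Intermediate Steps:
S = 0 (S = -6 + 6 = 0)
w(P) = -5 + P
r(k) = -9 (r(k) = -5 - 4 = -9)
r(2) + S*13 = -9 + 0*13 = -9 + 0 = -9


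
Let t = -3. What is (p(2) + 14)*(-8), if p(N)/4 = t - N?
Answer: 48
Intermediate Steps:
p(N) = -12 - 4*N (p(N) = 4*(-3 - N) = -12 - 4*N)
(p(2) + 14)*(-8) = ((-12 - 4*2) + 14)*(-8) = ((-12 - 8) + 14)*(-8) = (-20 + 14)*(-8) = -6*(-8) = 48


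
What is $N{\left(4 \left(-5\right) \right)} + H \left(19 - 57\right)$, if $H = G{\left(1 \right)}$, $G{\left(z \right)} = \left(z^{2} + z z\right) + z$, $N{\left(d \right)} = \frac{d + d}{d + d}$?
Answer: $-113$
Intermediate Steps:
$N{\left(d \right)} = 1$ ($N{\left(d \right)} = \frac{2 d}{2 d} = 2 d \frac{1}{2 d} = 1$)
$G{\left(z \right)} = z + 2 z^{2}$ ($G{\left(z \right)} = \left(z^{2} + z^{2}\right) + z = 2 z^{2} + z = z + 2 z^{2}$)
$H = 3$ ($H = 1 \left(1 + 2 \cdot 1\right) = 1 \left(1 + 2\right) = 1 \cdot 3 = 3$)
$N{\left(4 \left(-5\right) \right)} + H \left(19 - 57\right) = 1 + 3 \left(19 - 57\right) = 1 + 3 \left(-38\right) = 1 - 114 = -113$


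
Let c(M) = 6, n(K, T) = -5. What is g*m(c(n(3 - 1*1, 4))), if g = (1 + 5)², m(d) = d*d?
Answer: 1296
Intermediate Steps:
m(d) = d²
g = 36 (g = 6² = 36)
g*m(c(n(3 - 1*1, 4))) = 36*6² = 36*36 = 1296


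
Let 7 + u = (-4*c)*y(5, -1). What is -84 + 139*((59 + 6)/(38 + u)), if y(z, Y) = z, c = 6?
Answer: -16511/89 ≈ -185.52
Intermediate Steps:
u = -127 (u = -7 - 4*6*5 = -7 - 24*5 = -7 - 120 = -127)
-84 + 139*((59 + 6)/(38 + u)) = -84 + 139*((59 + 6)/(38 - 127)) = -84 + 139*(65/(-89)) = -84 + 139*(65*(-1/89)) = -84 + 139*(-65/89) = -84 - 9035/89 = -16511/89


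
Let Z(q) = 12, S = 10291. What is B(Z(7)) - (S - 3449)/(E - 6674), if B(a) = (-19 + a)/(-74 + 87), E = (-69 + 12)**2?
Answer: 64971/44525 ≈ 1.4592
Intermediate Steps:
E = 3249 (E = (-57)**2 = 3249)
B(a) = -19/13 + a/13 (B(a) = (-19 + a)/13 = (-19 + a)*(1/13) = -19/13 + a/13)
B(Z(7)) - (S - 3449)/(E - 6674) = (-19/13 + (1/13)*12) - (10291 - 3449)/(3249 - 6674) = (-19/13 + 12/13) - 6842/(-3425) = -7/13 - 6842*(-1)/3425 = -7/13 - 1*(-6842/3425) = -7/13 + 6842/3425 = 64971/44525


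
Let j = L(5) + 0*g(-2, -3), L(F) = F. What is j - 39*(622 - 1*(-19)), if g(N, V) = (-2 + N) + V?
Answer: -24994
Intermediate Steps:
g(N, V) = -2 + N + V
j = 5 (j = 5 + 0*(-2 - 2 - 3) = 5 + 0*(-7) = 5 + 0 = 5)
j - 39*(622 - 1*(-19)) = 5 - 39*(622 - 1*(-19)) = 5 - 39*(622 + 19) = 5 - 39*641 = 5 - 24999 = -24994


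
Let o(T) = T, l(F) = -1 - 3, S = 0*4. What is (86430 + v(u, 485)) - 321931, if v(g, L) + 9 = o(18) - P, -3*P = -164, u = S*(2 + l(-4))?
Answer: -706640/3 ≈ -2.3555e+5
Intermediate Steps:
S = 0
l(F) = -4
u = 0 (u = 0*(2 - 4) = 0*(-2) = 0)
P = 164/3 (P = -⅓*(-164) = 164/3 ≈ 54.667)
v(g, L) = -137/3 (v(g, L) = -9 + (18 - 1*164/3) = -9 + (18 - 164/3) = -9 - 110/3 = -137/3)
(86430 + v(u, 485)) - 321931 = (86430 - 137/3) - 321931 = 259153/3 - 321931 = -706640/3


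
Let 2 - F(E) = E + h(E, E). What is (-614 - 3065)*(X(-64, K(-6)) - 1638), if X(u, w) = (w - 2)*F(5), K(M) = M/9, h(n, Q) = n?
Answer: 17843150/3 ≈ 5.9477e+6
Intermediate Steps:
F(E) = 2 - 2*E (F(E) = 2 - (E + E) = 2 - 2*E)
K(M) = M/9 (K(M) = M*(⅑) = M/9)
X(u, w) = 16 - 8*w (X(u, w) = (w - 2)*(2 - 2*5) = (-2 + w)*(2 - 10) = (-2 + w)*(-8) = 16 - 8*w)
(-614 - 3065)*(X(-64, K(-6)) - 1638) = (-614 - 3065)*((16 - 8*(-6)/9) - 1638) = -3679*((16 - 8*(-⅔)) - 1638) = -3679*((16 + 16/3) - 1638) = -3679*(64/3 - 1638) = -3679*(-4850/3) = 17843150/3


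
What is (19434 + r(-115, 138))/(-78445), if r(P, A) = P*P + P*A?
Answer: -16789/78445 ≈ -0.21402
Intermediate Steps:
r(P, A) = P**2 + A*P
(19434 + r(-115, 138))/(-78445) = (19434 - 115*(138 - 115))/(-78445) = (19434 - 115*23)*(-1/78445) = (19434 - 2645)*(-1/78445) = 16789*(-1/78445) = -16789/78445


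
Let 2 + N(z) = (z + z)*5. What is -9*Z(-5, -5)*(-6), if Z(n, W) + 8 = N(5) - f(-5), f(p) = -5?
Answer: 2430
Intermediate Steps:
N(z) = -2 + 10*z (N(z) = -2 + (z + z)*5 = -2 + (2*z)*5 = -2 + 10*z)
Z(n, W) = 45 (Z(n, W) = -8 + ((-2 + 10*5) - 1*(-5)) = -8 + ((-2 + 50) + 5) = -8 + (48 + 5) = -8 + 53 = 45)
-9*Z(-5, -5)*(-6) = -9*45*(-6) = -405*(-6) = 2430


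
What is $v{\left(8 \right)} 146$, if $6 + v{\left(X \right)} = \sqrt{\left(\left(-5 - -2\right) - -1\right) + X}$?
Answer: $-876 + 146 \sqrt{6} \approx -518.38$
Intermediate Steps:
$v{\left(X \right)} = -6 + \sqrt{-2 + X}$ ($v{\left(X \right)} = -6 + \sqrt{\left(\left(-5 - -2\right) - -1\right) + X} = -6 + \sqrt{\left(\left(-5 + 2\right) + 1\right) + X} = -6 + \sqrt{\left(-3 + 1\right) + X} = -6 + \sqrt{-2 + X}$)
$v{\left(8 \right)} 146 = \left(-6 + \sqrt{-2 + 8}\right) 146 = \left(-6 + \sqrt{6}\right) 146 = -876 + 146 \sqrt{6}$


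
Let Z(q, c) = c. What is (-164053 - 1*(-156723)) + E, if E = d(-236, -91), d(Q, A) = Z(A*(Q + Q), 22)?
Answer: -7308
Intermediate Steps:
d(Q, A) = 22
E = 22
(-164053 - 1*(-156723)) + E = (-164053 - 1*(-156723)) + 22 = (-164053 + 156723) + 22 = -7330 + 22 = -7308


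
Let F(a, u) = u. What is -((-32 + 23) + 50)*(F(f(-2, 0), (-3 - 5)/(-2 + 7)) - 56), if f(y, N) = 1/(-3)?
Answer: 11808/5 ≈ 2361.6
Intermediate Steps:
f(y, N) = -⅓
-((-32 + 23) + 50)*(F(f(-2, 0), (-3 - 5)/(-2 + 7)) - 56) = -((-32 + 23) + 50)*((-3 - 5)/(-2 + 7) - 56) = -(-9 + 50)*(-8/5 - 56) = -41*(-8*⅕ - 56) = -41*(-8/5 - 56) = -41*(-288)/5 = -1*(-11808/5) = 11808/5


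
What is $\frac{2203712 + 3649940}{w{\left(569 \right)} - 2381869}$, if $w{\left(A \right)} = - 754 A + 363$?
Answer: $- \frac{1463413}{702633} \approx -2.0828$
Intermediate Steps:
$w{\left(A \right)} = 363 - 754 A$
$\frac{2203712 + 3649940}{w{\left(569 \right)} - 2381869} = \frac{2203712 + 3649940}{\left(363 - 429026\right) - 2381869} = \frac{5853652}{\left(363 - 429026\right) - 2381869} = \frac{5853652}{-428663 - 2381869} = \frac{5853652}{-2810532} = 5853652 \left(- \frac{1}{2810532}\right) = - \frac{1463413}{702633}$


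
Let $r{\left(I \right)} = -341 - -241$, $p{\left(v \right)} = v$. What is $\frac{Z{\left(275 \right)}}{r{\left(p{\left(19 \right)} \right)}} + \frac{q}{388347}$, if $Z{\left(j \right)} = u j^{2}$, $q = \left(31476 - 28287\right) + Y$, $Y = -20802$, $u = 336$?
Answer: $- \frac{32892996771}{129449} \approx -2.541 \cdot 10^{5}$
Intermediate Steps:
$r{\left(I \right)} = -100$ ($r{\left(I \right)} = -341 + 241 = -100$)
$q = -17613$ ($q = \left(31476 - 28287\right) - 20802 = 3189 - 20802 = -17613$)
$Z{\left(j \right)} = 336 j^{2}$
$\frac{Z{\left(275 \right)}}{r{\left(p{\left(19 \right)} \right)}} + \frac{q}{388347} = \frac{336 \cdot 275^{2}}{-100} - \frac{17613}{388347} = 336 \cdot 75625 \left(- \frac{1}{100}\right) - \frac{5871}{129449} = 25410000 \left(- \frac{1}{100}\right) - \frac{5871}{129449} = -254100 - \frac{5871}{129449} = - \frac{32892996771}{129449}$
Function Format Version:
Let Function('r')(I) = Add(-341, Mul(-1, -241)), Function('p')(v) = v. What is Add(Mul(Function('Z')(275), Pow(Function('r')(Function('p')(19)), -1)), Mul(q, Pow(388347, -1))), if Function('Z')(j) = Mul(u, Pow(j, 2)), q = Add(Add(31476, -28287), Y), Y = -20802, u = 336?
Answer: Rational(-32892996771, 129449) ≈ -2.5410e+5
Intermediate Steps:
Function('r')(I) = -100 (Function('r')(I) = Add(-341, 241) = -100)
q = -17613 (q = Add(Add(31476, -28287), -20802) = Add(3189, -20802) = -17613)
Function('Z')(j) = Mul(336, Pow(j, 2))
Add(Mul(Function('Z')(275), Pow(Function('r')(Function('p')(19)), -1)), Mul(q, Pow(388347, -1))) = Add(Mul(Mul(336, Pow(275, 2)), Pow(-100, -1)), Mul(-17613, Pow(388347, -1))) = Add(Mul(Mul(336, 75625), Rational(-1, 100)), Mul(-17613, Rational(1, 388347))) = Add(Mul(25410000, Rational(-1, 100)), Rational(-5871, 129449)) = Add(-254100, Rational(-5871, 129449)) = Rational(-32892996771, 129449)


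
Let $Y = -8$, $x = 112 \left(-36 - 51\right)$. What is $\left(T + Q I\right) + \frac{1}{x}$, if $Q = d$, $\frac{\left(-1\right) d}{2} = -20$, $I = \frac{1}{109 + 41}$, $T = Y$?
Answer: $- \frac{125591}{16240} \approx -7.7334$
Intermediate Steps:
$x = -9744$ ($x = 112 \left(-87\right) = -9744$)
$T = -8$
$I = \frac{1}{150} \approx 0.0066667$
$d = 40$ ($d = \left(-2\right) \left(-20\right) = 40$)
$Q = 40$
$\left(T + Q I\right) + \frac{1}{x} = \left(-8 + 40 \cdot \frac{1}{150}\right) + \frac{1}{-9744} = \left(-8 + \frac{4}{15}\right) - \frac{1}{9744} = - \frac{116}{15} - \frac{1}{9744} = - \frac{125591}{16240}$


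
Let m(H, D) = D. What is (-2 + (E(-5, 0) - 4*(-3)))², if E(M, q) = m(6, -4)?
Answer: 36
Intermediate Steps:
E(M, q) = -4
(-2 + (E(-5, 0) - 4*(-3)))² = (-2 + (-4 - 4*(-3)))² = (-2 + (-4 + 12))² = (-2 + 8)² = 6² = 36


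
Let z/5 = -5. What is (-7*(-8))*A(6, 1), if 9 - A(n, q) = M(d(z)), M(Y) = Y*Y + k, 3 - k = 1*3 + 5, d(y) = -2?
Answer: 560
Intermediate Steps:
z = -25 (z = 5*(-5) = -25)
k = -5 (k = 3 - (1*3 + 5) = 3 - (3 + 5) = 3 - 1*8 = 3 - 8 = -5)
M(Y) = -5 + Y² (M(Y) = Y*Y - 5 = Y² - 5 = -5 + Y²)
A(n, q) = 10 (A(n, q) = 9 - (-5 + (-2)²) = 9 - (-5 + 4) = 9 - 1*(-1) = 9 + 1 = 10)
(-7*(-8))*A(6, 1) = -7*(-8)*10 = 56*10 = 560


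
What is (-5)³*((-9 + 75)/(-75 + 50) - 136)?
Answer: 17330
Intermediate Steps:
(-5)³*((-9 + 75)/(-75 + 50) - 136) = -125*(66/(-25) - 136) = -125*(66*(-1/25) - 136) = -125*(-66/25 - 136) = -125*(-3466/25) = 17330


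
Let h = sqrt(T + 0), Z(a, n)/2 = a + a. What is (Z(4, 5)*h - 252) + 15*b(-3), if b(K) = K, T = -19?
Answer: -297 + 16*I*sqrt(19) ≈ -297.0 + 69.742*I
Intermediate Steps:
Z(a, n) = 4*a (Z(a, n) = 2*(a + a) = 2*(2*a) = 4*a)
h = I*sqrt(19) (h = sqrt(-19 + 0) = sqrt(-19) = I*sqrt(19) ≈ 4.3589*I)
(Z(4, 5)*h - 252) + 15*b(-3) = ((4*4)*(I*sqrt(19)) - 252) + 15*(-3) = (16*(I*sqrt(19)) - 252) - 45 = (16*I*sqrt(19) - 252) - 45 = (-252 + 16*I*sqrt(19)) - 45 = -297 + 16*I*sqrt(19)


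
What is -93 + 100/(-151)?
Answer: -14143/151 ≈ -93.662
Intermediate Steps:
-93 + 100/(-151) = -93 - 1/151*100 = -93 - 100/151 = -14143/151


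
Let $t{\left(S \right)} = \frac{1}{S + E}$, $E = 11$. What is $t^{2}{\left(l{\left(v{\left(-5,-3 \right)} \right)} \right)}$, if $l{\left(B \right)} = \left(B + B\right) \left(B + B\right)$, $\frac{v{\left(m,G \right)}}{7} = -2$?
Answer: $\frac{1}{632025} \approx 1.5822 \cdot 10^{-6}$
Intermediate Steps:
$v{\left(m,G \right)} = -14$ ($v{\left(m,G \right)} = 7 \left(-2\right) = -14$)
$l{\left(B \right)} = 4 B^{2}$ ($l{\left(B \right)} = 2 B 2 B = 4 B^{2}$)
$t{\left(S \right)} = \frac{1}{11 + S}$ ($t{\left(S \right)} = \frac{1}{S + 11} = \frac{1}{11 + S}$)
$t^{2}{\left(l{\left(v{\left(-5,-3 \right)} \right)} \right)} = \left(\frac{1}{11 + 4 \left(-14\right)^{2}}\right)^{2} = \left(\frac{1}{11 + 4 \cdot 196}\right)^{2} = \left(\frac{1}{11 + 784}\right)^{2} = \left(\frac{1}{795}\right)^{2} = \frac{1}{632025}$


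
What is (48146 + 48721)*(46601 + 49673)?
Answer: 9325773558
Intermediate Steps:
(48146 + 48721)*(46601 + 49673) = 96867*96274 = 9325773558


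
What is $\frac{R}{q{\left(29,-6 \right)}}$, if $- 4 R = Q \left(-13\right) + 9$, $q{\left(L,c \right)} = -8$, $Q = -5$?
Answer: $\frac{37}{16} \approx 2.3125$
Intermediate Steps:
$R = - \frac{37}{2}$ ($R = - \frac{\left(-5\right) \left(-13\right) + 9}{4} = - \frac{65 + 9}{4} = \left(- \frac{1}{4}\right) 74 = - \frac{37}{2} \approx -18.5$)
$\frac{R}{q{\left(29,-6 \right)}} = - \frac{37}{2 \left(-8\right)} = \left(- \frac{37}{2}\right) \left(- \frac{1}{8}\right) = \frac{37}{16}$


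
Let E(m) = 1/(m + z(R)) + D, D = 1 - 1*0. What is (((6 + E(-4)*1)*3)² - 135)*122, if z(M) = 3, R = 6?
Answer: 23058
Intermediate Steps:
D = 1 (D = 1 + 0 = 1)
E(m) = 1 + 1/(3 + m) (E(m) = 1/(m + 3) + 1 = 1/(3 + m) + 1 = 1 + 1/(3 + m))
(((6 + E(-4)*1)*3)² - 135)*122 = (((6 + ((4 - 4)/(3 - 4))*1)*3)² - 135)*122 = (((6 + (0/(-1))*1)*3)² - 135)*122 = (((6 - 1*0*1)*3)² - 135)*122 = (((6 + 0*1)*3)² - 135)*122 = (((6 + 0)*3)² - 135)*122 = ((6*3)² - 135)*122 = (18² - 135)*122 = (324 - 135)*122 = 189*122 = 23058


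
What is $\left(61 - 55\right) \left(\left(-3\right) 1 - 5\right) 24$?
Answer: $-1152$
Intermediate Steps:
$\left(61 - 55\right) \left(\left(-3\right) 1 - 5\right) 24 = 6 \left(-3 - 5\right) 24 = 6 \left(-8\right) 24 = \left(-48\right) 24 = -1152$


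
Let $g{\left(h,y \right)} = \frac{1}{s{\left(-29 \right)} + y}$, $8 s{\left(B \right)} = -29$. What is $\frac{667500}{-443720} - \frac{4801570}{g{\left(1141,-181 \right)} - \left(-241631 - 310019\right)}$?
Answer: $- \frac{92267415010145}{9038432656906} \approx -10.208$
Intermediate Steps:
$s{\left(B \right)} = - \frac{29}{8}$ ($s{\left(B \right)} = \frac{1}{8} \left(-29\right) = - \frac{29}{8}$)
$g{\left(h,y \right)} = \frac{1}{- \frac{29}{8} + y}$
$\frac{667500}{-443720} - \frac{4801570}{g{\left(1141,-181 \right)} - \left(-241631 - 310019\right)} = \frac{667500}{-443720} - \frac{4801570}{\frac{8}{-29 + 8 \left(-181\right)} - \left(-241631 - 310019\right)} = 667500 \left(- \frac{1}{443720}\right) - \frac{4801570}{\frac{8}{-29 - 1448} - \left(-241631 + \left(-451836 + 141817\right)\right)} = - \frac{33375}{22186} - \frac{4801570}{\frac{8}{-1477} - \left(-241631 - 310019\right)} = - \frac{33375}{22186} - \frac{4801570}{8 \left(- \frac{1}{1477}\right) - -551650} = - \frac{33375}{22186} - \frac{4801570}{- \frac{8}{1477} + 551650} = - \frac{33375}{22186} - \frac{4801570}{\frac{814787042}{1477}} = - \frac{33375}{22186} - \frac{3545959445}{407393521} = - \frac{92267415010145}{9038432656906}$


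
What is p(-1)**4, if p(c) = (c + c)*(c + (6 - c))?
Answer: 20736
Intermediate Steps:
p(c) = 12*c (p(c) = (2*c)*6 = 12*c)
p(-1)**4 = (12*(-1))**4 = (-12)**4 = 20736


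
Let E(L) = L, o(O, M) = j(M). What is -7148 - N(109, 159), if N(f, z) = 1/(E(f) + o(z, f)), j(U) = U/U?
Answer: -786281/110 ≈ -7148.0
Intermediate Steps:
j(U) = 1
o(O, M) = 1
N(f, z) = 1/(1 + f) (N(f, z) = 1/(f + 1) = 1/(1 + f))
-7148 - N(109, 159) = -7148 - 1/(1 + 109) = -7148 - 1/110 = -786281/110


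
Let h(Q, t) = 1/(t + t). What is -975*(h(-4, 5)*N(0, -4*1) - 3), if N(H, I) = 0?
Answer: 2925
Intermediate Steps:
h(Q, t) = 1/(2*t)
-975*(h(-4, 5)*N(0, -4*1) - 3) = -975*(((½)/5)*0 - 3) = -975*(((½)*(⅕))*0 - 3) = -975*((⅒)*0 - 3) = -975*(0 - 3) = -975*(-3) = 2925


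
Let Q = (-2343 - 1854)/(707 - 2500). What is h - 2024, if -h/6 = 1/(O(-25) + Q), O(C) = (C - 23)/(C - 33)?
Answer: -111251954/54915 ≈ -2025.9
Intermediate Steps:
Q = 4197/1793 (Q = -4197/(-1793) = -4197*(-1/1793) = 4197/1793 ≈ 2.3408)
O(C) = (-23 + C)/(-33 + C)
h = -103994/54915 (h = -6/((-23 - 25)/(-33 - 25) + 4197/1793) = -6/(-48/(-58) + 4197/1793) = -6/(-1/58*(-48) + 4197/1793) = -6/(24/29 + 4197/1793) = -6/164745/51997 = -6*51997/164745 = -103994/54915 ≈ -1.8937)
h - 2024 = -103994/54915 - 2024 = -111251954/54915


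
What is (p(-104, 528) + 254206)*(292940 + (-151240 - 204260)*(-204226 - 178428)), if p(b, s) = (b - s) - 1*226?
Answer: 34463888613719120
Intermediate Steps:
p(b, s) = -226 + b - s (p(b, s) = (b - s) - 226 = -226 + b - s)
(p(-104, 528) + 254206)*(292940 + (-151240 - 204260)*(-204226 - 178428)) = ((-226 - 104 - 1*528) + 254206)*(292940 + (-151240 - 204260)*(-204226 - 178428)) = ((-226 - 104 - 528) + 254206)*(292940 - 355500*(-382654)) = (-858 + 254206)*(292940 + 136033497000) = 253348*136033789940 = 34463888613719120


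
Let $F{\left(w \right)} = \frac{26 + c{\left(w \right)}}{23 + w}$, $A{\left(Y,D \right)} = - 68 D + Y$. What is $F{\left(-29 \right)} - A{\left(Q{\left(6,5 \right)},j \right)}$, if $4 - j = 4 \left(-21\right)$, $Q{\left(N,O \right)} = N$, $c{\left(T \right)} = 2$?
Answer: $\frac{17920}{3} \approx 5973.3$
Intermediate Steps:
$j = 88$ ($j = 4 - 4 \left(-21\right) = 4 - -84 = 4 + 84 = 88$)
$A{\left(Y,D \right)} = Y - 68 D$
$F{\left(w \right)} = \frac{28}{23 + w}$ ($F{\left(w \right)} = \frac{26 + 2}{23 + w} = \frac{28}{23 + w}$)
$F{\left(-29 \right)} - A{\left(Q{\left(6,5 \right)},j \right)} = \frac{28}{23 - 29} - \left(6 - 5984\right) = \frac{28}{-6} - \left(6 - 5984\right) = 28 \left(- \frac{1}{6}\right) - -5978 = - \frac{14}{3} + 5978 = \frac{17920}{3}$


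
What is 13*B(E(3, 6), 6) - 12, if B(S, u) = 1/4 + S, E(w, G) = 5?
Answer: 225/4 ≈ 56.250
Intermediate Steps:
B(S, u) = 1/4 + S (B(S, u) = 1*(1/4) + S = 1/4 + S)
13*B(E(3, 6), 6) - 12 = 13*(1/4 + 5) - 12 = 13*(21/4) - 12 = 273/4 - 12 = 225/4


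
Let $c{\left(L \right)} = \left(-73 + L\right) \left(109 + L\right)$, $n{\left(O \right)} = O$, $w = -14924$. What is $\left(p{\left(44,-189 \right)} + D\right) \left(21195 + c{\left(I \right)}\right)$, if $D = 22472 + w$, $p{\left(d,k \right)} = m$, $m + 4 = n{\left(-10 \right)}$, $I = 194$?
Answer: $435902172$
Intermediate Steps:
$m = -14$ ($m = -4 - 10 = -14$)
$p{\left(d,k \right)} = -14$
$D = 7548$ ($D = 22472 - 14924 = 7548$)
$\left(p{\left(44,-189 \right)} + D\right) \left(21195 + c{\left(I \right)}\right) = \left(-14 + 7548\right) \left(21195 + \left(-7957 + 194^{2} + 36 \cdot 194\right)\right) = 7534 \left(21195 + \left(-7957 + 37636 + 6984\right)\right) = 7534 \left(21195 + 36663\right) = 7534 \cdot 57858 = 435902172$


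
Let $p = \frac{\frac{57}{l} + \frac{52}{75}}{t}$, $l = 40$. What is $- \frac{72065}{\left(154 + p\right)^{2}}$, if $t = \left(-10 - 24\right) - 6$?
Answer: $- \frac{41509440000000}{13651022383441} \approx -3.0408$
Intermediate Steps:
$t = -40$ ($t = -34 - 6 = -40$)
$p = - \frac{1271}{24000}$ ($p = \frac{\frac{57}{40} + \frac{52}{75}}{-40} = \left(57 \cdot \frac{1}{40} + 52 \cdot \frac{1}{75}\right) \left(- \frac{1}{40}\right) = \left(\frac{57}{40} + \frac{52}{75}\right) \left(- \frac{1}{40}\right) = \frac{1271}{600} \left(- \frac{1}{40}\right) = - \frac{1271}{24000} \approx -0.052958$)
$- \frac{72065}{\left(154 + p\right)^{2}} = - \frac{72065}{\left(154 - \frac{1271}{24000}\right)^{2}} = - \frac{72065}{\left(\frac{3694729}{24000}\right)^{2}} = - \frac{72065}{\frac{13651022383441}{576000000}} = \left(-72065\right) \frac{576000000}{13651022383441} = - \frac{41509440000000}{13651022383441}$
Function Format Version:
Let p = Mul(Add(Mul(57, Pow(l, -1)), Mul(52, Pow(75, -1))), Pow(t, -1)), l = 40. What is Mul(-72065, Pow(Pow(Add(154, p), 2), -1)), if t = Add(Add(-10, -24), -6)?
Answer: Rational(-41509440000000, 13651022383441) ≈ -3.0408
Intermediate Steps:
t = -40 (t = Add(-34, -6) = -40)
p = Rational(-1271, 24000) (p = Mul(Add(Mul(57, Pow(40, -1)), Mul(52, Pow(75, -1))), Pow(-40, -1)) = Mul(Add(Mul(57, Rational(1, 40)), Mul(52, Rational(1, 75))), Rational(-1, 40)) = Mul(Add(Rational(57, 40), Rational(52, 75)), Rational(-1, 40)) = Mul(Rational(1271, 600), Rational(-1, 40)) = Rational(-1271, 24000) ≈ -0.052958)
Mul(-72065, Pow(Pow(Add(154, p), 2), -1)) = Mul(-72065, Pow(Pow(Add(154, Rational(-1271, 24000)), 2), -1)) = Mul(-72065, Pow(Pow(Rational(3694729, 24000), 2), -1)) = Mul(-72065, Pow(Rational(13651022383441, 576000000), -1)) = Mul(-72065, Rational(576000000, 13651022383441)) = Rational(-41509440000000, 13651022383441)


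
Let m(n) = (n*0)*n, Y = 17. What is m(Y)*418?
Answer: 0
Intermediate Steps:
m(n) = 0 (m(n) = 0*n = 0)
m(Y)*418 = 0*418 = 0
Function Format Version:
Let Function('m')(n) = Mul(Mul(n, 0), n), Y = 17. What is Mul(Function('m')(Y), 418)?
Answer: 0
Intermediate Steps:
Function('m')(n) = 0 (Function('m')(n) = Mul(0, n) = 0)
Mul(Function('m')(Y), 418) = Mul(0, 418) = 0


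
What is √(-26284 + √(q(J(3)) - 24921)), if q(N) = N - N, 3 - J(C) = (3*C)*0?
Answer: √(-26284 + 3*I*√2769) ≈ 0.4869 + 162.12*I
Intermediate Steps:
J(C) = 3 (J(C) = 3 - 3*C*0 = 3 - 1*0 = 3 + 0 = 3)
q(N) = 0
√(-26284 + √(q(J(3)) - 24921)) = √(-26284 + √(0 - 24921)) = √(-26284 + √(-24921)) = √(-26284 + 3*I*√2769)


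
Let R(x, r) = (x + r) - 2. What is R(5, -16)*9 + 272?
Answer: 155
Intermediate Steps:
R(x, r) = -2 + r + x (R(x, r) = (r + x) - 2 = -2 + r + x)
R(5, -16)*9 + 272 = (-2 - 16 + 5)*9 + 272 = -13*9 + 272 = -117 + 272 = 155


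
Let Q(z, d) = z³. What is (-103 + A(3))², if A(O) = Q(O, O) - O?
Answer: 6241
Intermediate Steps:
A(O) = O³ - O
(-103 + A(3))² = (-103 + (3³ - 1*3))² = (-103 + (27 - 3))² = (-103 + 24)² = (-79)² = 6241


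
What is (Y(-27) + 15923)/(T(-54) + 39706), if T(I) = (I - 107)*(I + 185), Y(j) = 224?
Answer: 16147/18615 ≈ 0.86742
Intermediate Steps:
T(I) = (-107 + I)*(185 + I)
(Y(-27) + 15923)/(T(-54) + 39706) = (224 + 15923)/((-19795 + (-54)² + 78*(-54)) + 39706) = 16147/((-19795 + 2916 - 4212) + 39706) = 16147/(-21091 + 39706) = 16147/18615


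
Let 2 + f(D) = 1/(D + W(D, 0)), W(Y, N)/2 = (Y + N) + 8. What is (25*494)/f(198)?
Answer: -7533500/1219 ≈ -6180.1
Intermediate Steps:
W(Y, N) = 16 + 2*N + 2*Y (W(Y, N) = 2*((Y + N) + 8) = 2*((N + Y) + 8) = 2*(8 + N + Y) = 16 + 2*N + 2*Y)
f(D) = -2 + 1/(16 + 3*D) (f(D) = -2 + 1/(D + (16 + 2*0 + 2*D)) = -2 + 1/(D + (16 + 0 + 2*D)) = -2 + 1/(D + (16 + 2*D)) = -2 + 1/(16 + 3*D))
(25*494)/f(198) = (25*494)/(((-31 - 6*198)/(16 + 3*198))) = 12350/(((-31 - 1188)/(16 + 594))) = 12350/((-1219/610)) = 12350/(((1/610)*(-1219))) = 12350/(-1219/610) = 12350*(-610/1219) = -7533500/1219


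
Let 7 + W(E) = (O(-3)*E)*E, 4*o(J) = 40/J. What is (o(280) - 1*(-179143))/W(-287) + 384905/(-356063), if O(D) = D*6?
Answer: -772392441825/642680896732 ≈ -1.2018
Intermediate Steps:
o(J) = 10/J (o(J) = (40/J)/4 = 10/J)
O(D) = 6*D
W(E) = -7 - 18*E² (W(E) = -7 + ((6*(-3))*E)*E = -7 + (-18*E)*E = -7 - 18*E²)
(o(280) - 1*(-179143))/W(-287) + 384905/(-356063) = (10/280 - 1*(-179143))/(-7 - 18*(-287)²) + 384905/(-356063) = (10*(1/280) + 179143)/(-7 - 18*82369) + 384905*(-1/356063) = (1/28 + 179143)/(-7 - 1482642) - 16735/15481 = (5016005/28)/(-1482649) - 16735/15481 = (5016005/28)*(-1/1482649) - 16735/15481 = -5016005/41514172 - 16735/15481 = -772392441825/642680896732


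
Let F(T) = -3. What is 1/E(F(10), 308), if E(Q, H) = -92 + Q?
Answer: -1/95 ≈ -0.010526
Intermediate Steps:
1/E(F(10), 308) = 1/(-92 - 3) = 1/(-95) = -1/95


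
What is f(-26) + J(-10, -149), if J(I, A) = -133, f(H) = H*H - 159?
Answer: 384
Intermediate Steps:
f(H) = -159 + H**2 (f(H) = H**2 - 159 = -159 + H**2)
f(-26) + J(-10, -149) = (-159 + (-26)**2) - 133 = (-159 + 676) - 133 = 517 - 133 = 384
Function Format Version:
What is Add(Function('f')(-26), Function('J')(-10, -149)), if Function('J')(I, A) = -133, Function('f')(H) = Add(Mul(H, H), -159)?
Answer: 384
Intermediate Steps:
Function('f')(H) = Add(-159, Pow(H, 2)) (Function('f')(H) = Add(Pow(H, 2), -159) = Add(-159, Pow(H, 2)))
Add(Function('f')(-26), Function('J')(-10, -149)) = Add(Add(-159, Pow(-26, 2)), -133) = Add(Add(-159, 676), -133) = Add(517, -133) = 384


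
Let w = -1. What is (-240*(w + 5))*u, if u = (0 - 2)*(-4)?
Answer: -7680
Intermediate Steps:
u = 8 (u = -2*(-4) = 8)
(-240*(w + 5))*u = -240*(-1 + 5)*8 = -240*4*8 = -40*24*8 = -960*8 = -7680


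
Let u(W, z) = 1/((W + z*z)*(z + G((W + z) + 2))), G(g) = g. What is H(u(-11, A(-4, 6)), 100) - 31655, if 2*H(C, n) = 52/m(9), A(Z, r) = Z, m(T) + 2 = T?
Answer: -221559/7 ≈ -31651.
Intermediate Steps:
m(T) = -2 + T
u(W, z) = 1/((W + z**2)*(2 + W + 2*z)) (u(W, z) = 1/((W + z*z)*(z + ((W + z) + 2))) = 1/((W + z**2)*(z + (2 + W + z))) = 1/((W + z**2)*(2 + W + 2*z)))
H(C, n) = 26/7 (H(C, n) = (52/(-2 + 9))/2 = (52/7)/2 = (52*(1/7))/2 = (1/2)*(52/7) = 26/7)
H(u(-11, A(-4, 6)), 100) - 31655 = 26/7 - 31655 = -221559/7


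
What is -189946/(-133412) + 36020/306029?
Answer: 31467242337/20413970474 ≈ 1.5415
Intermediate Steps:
-189946/(-133412) + 36020/306029 = -189946*(-1/133412) + 36020*(1/306029) = 94973/66706 + 36020/306029 = 31467242337/20413970474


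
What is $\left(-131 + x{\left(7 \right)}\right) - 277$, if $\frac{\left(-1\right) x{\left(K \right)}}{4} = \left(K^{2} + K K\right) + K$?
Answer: $-828$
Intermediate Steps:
$x{\left(K \right)} = - 8 K^{2} - 4 K$ ($x{\left(K \right)} = - 4 \left(\left(K^{2} + K K\right) + K\right) = - 4 \left(\left(K^{2} + K^{2}\right) + K\right) = - 4 \left(2 K^{2} + K\right) = - 4 \left(K + 2 K^{2}\right) = - 8 K^{2} - 4 K$)
$\left(-131 + x{\left(7 \right)}\right) - 277 = \left(-131 - 28 \left(1 + 2 \cdot 7\right)\right) - 277 = \left(-131 - 28 \left(1 + 14\right)\right) - 277 = \left(-131 - 28 \cdot 15\right) - 277 = \left(-131 - 420\right) - 277 = -551 - 277 = -828$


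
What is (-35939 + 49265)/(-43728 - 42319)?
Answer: -13326/86047 ≈ -0.15487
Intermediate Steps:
(-35939 + 49265)/(-43728 - 42319) = 13326/(-86047) = 13326*(-1/86047) = -13326/86047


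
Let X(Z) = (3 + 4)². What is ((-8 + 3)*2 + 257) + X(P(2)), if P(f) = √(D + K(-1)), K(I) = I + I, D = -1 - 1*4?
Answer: 296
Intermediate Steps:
D = -5 (D = -1 - 4 = -5)
K(I) = 2*I
P(f) = I*√7 (P(f) = √(-5 + 2*(-1)) = √(-5 - 2) = √(-7) = I*√7)
X(Z) = 49 (X(Z) = 7² = 49)
((-8 + 3)*2 + 257) + X(P(2)) = ((-8 + 3)*2 + 257) + 49 = (-5*2 + 257) + 49 = (-10 + 257) + 49 = 247 + 49 = 296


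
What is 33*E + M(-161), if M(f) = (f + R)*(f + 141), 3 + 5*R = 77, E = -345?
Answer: -8461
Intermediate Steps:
R = 74/5 (R = -3/5 + (1/5)*77 = -3/5 + 77/5 = 74/5 ≈ 14.800)
M(f) = (141 + f)*(74/5 + f) (M(f) = (f + 74/5)*(f + 141) = (74/5 + f)*(141 + f) = (141 + f)*(74/5 + f))
33*E + M(-161) = 33*(-345) + (10434/5 + (-161)**2 + (779/5)*(-161)) = -11385 + (10434/5 + 25921 - 125419/5) = -11385 + 2924 = -8461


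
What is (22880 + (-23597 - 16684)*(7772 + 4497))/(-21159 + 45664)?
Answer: -494184709/24505 ≈ -20167.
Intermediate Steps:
(22880 + (-23597 - 16684)*(7772 + 4497))/(-21159 + 45664) = (22880 - 40281*12269)/24505 = (22880 - 494207589)*(1/24505) = -494184709*1/24505 = -494184709/24505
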